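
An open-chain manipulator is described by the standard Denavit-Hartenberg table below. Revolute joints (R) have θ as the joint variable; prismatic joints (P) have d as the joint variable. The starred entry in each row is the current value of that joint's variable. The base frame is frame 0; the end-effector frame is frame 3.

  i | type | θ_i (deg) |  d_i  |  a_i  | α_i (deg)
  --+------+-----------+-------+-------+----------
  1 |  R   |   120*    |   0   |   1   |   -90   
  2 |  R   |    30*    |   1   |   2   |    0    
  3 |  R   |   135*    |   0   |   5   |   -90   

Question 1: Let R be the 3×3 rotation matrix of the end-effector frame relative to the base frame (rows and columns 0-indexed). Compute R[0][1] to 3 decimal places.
0.866

End-effector y-axis (col 1 of R) = (0.8660,0.5000,-0.0000)
R[0][1] = 0.8660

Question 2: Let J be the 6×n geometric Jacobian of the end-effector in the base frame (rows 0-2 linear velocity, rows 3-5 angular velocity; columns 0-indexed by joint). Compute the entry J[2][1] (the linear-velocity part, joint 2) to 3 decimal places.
axis z_1 = (-0.8660,-0.5000,0.0000); lever o_n−o_1 = (0.6828,-3.1826,-2.2941)
cross product → J_v[:, 1] = (1.1470,-1.9867,3.0976)
J_ω[:, 1] = z_1
entry J[2][1] = 3.0976

3.098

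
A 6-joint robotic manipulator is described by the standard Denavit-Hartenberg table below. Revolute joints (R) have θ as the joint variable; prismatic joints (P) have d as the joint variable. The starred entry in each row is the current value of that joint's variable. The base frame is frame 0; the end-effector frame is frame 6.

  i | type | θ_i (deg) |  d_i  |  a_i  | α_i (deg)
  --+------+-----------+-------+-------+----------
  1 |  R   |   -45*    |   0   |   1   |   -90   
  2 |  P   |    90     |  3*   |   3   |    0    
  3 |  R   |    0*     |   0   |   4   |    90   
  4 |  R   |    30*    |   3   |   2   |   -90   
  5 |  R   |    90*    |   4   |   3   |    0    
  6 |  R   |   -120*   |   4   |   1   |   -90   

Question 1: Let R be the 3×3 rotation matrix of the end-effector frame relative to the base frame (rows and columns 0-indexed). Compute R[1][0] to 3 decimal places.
-0.047

End-effector x-axis (col 0 of R) = (0.6597,-0.0474,-0.7500)
R[1][0] = -0.0474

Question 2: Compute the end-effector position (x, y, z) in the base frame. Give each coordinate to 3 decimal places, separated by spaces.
after link 1: o_1 = (0.7071, -0.7071, 0.0000)
after link 2: o_2 = (2.8284, 1.4142, -3.0000)
after link 3: o_3 = (2.8284, 1.4142, -7.0000)
after link 4: o_4 = (5.6569, 0.0000, -8.7321)
after link 5: o_5 = (5.9850, 4.5708, -6.7321)
after link 6: o_6 = (9.0943, 6.9729, -5.4821)

9.094 6.973 -5.482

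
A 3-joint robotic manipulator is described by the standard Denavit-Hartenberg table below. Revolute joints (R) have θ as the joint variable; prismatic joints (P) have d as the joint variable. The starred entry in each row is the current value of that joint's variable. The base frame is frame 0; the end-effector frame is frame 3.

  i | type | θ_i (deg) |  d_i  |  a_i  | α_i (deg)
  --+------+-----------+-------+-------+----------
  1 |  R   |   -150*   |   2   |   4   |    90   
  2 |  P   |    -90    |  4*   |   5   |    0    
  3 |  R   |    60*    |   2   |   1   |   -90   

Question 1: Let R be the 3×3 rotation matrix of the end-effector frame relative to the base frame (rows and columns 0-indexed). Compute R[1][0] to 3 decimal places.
End-effector x-axis (col 0 of R) = (-0.7500,-0.4330,-0.5000)
R[1][0] = -0.4330

-0.433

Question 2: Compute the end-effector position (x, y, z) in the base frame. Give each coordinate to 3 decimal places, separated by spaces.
after link 1: o_1 = (-3.4641, -2.0000, 2.0000)
after link 2: o_2 = (-5.4641, 1.4641, -3.0000)
after link 3: o_3 = (-7.2141, 2.7631, -3.5000)

-7.214 2.763 -3.500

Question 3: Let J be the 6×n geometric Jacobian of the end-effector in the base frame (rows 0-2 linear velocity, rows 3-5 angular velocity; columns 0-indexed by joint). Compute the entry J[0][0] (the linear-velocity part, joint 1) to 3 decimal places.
-2.763

axis z_0 = ẑ; lever o_n−o_0 = (-7.2141,2.7631,-3.5000)
cross product → J_v[:, 0] = (-2.7631,-7.2141,0.0000)
J_ω[:, 0] = z_0
entry J[0][0] = -2.7631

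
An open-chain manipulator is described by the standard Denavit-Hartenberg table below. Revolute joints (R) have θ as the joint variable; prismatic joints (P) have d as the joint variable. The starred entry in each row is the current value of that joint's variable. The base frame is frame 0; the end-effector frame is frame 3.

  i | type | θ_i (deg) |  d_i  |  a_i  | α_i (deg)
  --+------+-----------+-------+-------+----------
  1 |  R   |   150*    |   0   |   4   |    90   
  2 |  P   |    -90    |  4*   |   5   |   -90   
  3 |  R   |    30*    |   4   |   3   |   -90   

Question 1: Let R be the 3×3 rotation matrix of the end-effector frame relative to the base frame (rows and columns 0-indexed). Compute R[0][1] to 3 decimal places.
End-effector y-axis (col 1 of R) = (0.8660,-0.5000,-0.0000)
R[0][1] = 0.8660

0.866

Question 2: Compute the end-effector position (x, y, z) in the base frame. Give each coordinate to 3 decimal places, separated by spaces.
-5.678 6.165 -7.598

after link 1: o_1 = (-3.4641, 2.0000, 0.0000)
after link 2: o_2 = (-1.4641, 5.4641, -5.0000)
after link 3: o_3 = (-5.6782, 6.1651, -7.5981)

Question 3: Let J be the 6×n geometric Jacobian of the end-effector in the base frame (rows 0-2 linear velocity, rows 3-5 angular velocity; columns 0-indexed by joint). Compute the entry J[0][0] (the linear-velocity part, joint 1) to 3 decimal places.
-6.165

axis z_0 = ẑ; lever o_n−o_0 = (-5.6782,6.1651,-7.5981)
cross product → J_v[:, 0] = (-6.1651,-5.6782,0.0000)
J_ω[:, 0] = z_0
entry J[0][0] = -6.1651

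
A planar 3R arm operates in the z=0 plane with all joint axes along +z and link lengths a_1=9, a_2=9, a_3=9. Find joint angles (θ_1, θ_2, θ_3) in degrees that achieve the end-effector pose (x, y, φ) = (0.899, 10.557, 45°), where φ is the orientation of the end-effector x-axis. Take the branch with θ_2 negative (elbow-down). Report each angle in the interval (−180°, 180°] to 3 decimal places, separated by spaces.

-149.997 -135.001 -30.002

wrist centre = target − a_3·(cos φ, sin φ) = (-5.4650, 4.1930)
cos θ_2 = (47.4474−9²−9²)/(2·9·9) = -0.7071; θ_2 = -135.0007° (elbow-down)
β = atan2(4.1930,-5.4650) = 142.5025°; ψ = atan2(-6.3639,2.6360) = -67.5003°
θ_1 = β − ψ = 210.0028°
θ_3 = φ − θ_1 − θ_2 = -30.0021° (wrapped to (-180°,180°])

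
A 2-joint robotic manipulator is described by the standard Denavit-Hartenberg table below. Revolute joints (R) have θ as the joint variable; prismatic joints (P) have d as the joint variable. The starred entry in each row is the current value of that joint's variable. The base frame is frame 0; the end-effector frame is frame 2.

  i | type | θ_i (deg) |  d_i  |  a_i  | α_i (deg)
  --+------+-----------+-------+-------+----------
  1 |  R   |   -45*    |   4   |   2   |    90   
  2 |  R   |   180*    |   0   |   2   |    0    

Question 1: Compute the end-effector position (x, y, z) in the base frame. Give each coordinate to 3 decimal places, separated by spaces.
after link 1: o_1 = (1.4142, -1.4142, 4.0000)
after link 2: o_2 = (0.0000, 0.0000, 4.0000)

0.000 0.000 4.000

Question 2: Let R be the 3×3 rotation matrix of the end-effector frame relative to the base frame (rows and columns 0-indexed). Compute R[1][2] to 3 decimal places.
End-effector z-axis (col 2 of R) = (-0.7071,-0.7071,0.0000)
R[1][2] = -0.7071

-0.707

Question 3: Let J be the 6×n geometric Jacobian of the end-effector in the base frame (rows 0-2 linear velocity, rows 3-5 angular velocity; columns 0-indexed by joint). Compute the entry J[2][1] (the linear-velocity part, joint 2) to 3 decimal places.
axis z_1 = (-0.7071,-0.7071,0.0000); lever o_n−o_1 = (-1.4142,1.4142,0.0000)
cross product → J_v[:, 1] = (-0.0000,-0.0000,-2.0000)
J_ω[:, 1] = z_1
entry J[2][1] = -2.0000

-2.000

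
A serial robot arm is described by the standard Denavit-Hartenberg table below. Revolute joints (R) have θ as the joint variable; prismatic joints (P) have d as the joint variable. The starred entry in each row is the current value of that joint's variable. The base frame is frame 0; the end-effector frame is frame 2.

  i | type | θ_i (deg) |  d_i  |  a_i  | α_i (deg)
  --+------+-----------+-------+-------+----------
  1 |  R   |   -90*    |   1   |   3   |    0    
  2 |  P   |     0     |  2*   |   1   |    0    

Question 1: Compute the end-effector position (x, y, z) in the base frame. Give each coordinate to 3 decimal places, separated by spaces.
after link 1: o_1 = (0.0000, -3.0000, 1.0000)
after link 2: o_2 = (0.0000, -4.0000, 3.0000)

0.000 -4.000 3.000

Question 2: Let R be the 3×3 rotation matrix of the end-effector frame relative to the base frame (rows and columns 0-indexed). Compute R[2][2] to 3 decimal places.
End-effector z-axis (col 2 of R) = (0.0000,0.0000,1.0000)
R[2][2] = 1.0000

1.000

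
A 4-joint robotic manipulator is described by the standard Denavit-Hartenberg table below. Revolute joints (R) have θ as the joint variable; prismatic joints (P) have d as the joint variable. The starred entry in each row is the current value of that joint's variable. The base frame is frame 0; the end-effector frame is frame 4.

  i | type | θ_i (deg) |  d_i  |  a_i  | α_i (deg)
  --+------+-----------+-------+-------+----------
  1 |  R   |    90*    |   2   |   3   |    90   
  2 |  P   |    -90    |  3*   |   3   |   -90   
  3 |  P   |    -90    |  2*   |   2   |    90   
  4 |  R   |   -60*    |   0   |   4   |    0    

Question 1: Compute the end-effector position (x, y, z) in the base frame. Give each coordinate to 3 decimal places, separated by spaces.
after link 1: o_1 = (0.0000, 3.0000, 2.0000)
after link 2: o_2 = (3.0000, 3.0000, -1.0000)
after link 3: o_3 = (5.0000, 5.0000, -1.0000)
after link 4: o_4 = (7.0000, 1.5359, -1.0000)

7.000 1.536 -1.000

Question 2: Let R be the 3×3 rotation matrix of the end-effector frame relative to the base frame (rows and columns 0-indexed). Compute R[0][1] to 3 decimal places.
End-effector y-axis (col 1 of R) = (0.8660,0.5000,-0.0000)
R[0][1] = 0.8660

0.866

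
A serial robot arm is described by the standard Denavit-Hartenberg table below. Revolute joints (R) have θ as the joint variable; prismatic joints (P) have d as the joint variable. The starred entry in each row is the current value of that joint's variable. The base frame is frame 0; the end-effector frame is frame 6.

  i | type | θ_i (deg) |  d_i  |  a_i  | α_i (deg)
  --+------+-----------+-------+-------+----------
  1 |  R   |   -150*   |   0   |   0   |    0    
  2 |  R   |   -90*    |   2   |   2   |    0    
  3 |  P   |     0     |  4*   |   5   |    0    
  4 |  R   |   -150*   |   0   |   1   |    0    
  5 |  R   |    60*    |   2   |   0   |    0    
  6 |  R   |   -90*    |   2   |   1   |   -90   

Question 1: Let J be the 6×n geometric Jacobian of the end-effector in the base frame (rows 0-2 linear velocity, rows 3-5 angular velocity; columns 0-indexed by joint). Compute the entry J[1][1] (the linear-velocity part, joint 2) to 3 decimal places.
axis z_1 = (0.0000,0.0000,1.0000); lever o_n−o_1 = (-2.1340,4.6962,10.0000)
cross product → J_v[:, 1] = (-4.6962,-2.1340,0.0000)
J_ω[:, 1] = z_1
entry J[1][1] = -2.1340

-2.134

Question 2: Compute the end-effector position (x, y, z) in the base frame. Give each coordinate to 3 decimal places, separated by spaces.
-2.134 4.696 10.000

after link 1: o_1 = (0.0000, 0.0000, 0.0000)
after link 2: o_2 = (-1.0000, 1.7321, 2.0000)
after link 3: o_3 = (-3.5000, 6.0622, 6.0000)
after link 4: o_4 = (-2.6340, 5.5622, 6.0000)
after link 5: o_5 = (-2.6340, 5.5622, 8.0000)
after link 6: o_6 = (-2.1340, 4.6962, 10.0000)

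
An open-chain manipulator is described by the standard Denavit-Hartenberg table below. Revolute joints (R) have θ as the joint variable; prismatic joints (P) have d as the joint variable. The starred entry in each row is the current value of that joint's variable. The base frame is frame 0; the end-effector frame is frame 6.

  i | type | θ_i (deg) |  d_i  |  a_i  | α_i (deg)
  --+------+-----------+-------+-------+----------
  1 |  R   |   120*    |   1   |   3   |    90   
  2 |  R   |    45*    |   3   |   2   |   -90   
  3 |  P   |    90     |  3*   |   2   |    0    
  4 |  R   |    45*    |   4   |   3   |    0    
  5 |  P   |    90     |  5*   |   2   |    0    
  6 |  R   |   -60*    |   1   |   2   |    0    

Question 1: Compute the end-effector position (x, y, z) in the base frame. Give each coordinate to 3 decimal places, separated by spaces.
after link 1: o_1 = (-1.5000, 2.5981, 1.0000)
after link 2: o_2 = (0.3910, 5.3228, 2.4142)
after link 3: o_3 = (-0.2804, 2.4857, 4.5355)
after link 4: o_4 = (0.0467, -2.3235, 5.8640)
after link 5: o_5 = (3.5392, -5.5443, 8.3995)
after link 6: o_6 = (4.1275, -7.5985, 7.7406)

4.127 -7.598 7.741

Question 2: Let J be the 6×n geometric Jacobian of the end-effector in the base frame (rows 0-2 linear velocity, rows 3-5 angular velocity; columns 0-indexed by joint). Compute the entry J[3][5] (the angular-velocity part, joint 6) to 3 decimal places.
0.354

axis z_5 = (0.3536,-0.6124,0.7071); lever o_n−o_5 = (0.5883,-2.0542,-0.6589)
cross product → J_v[:, 5] = (1.8560,0.6489,-0.3660)
J_ω[:, 5] = z_5
entry J[3][5] = 0.3536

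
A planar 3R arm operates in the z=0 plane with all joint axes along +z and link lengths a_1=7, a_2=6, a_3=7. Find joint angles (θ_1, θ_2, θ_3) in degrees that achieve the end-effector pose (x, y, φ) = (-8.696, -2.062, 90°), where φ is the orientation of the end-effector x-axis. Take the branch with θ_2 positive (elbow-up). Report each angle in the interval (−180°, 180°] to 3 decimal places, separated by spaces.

wrist centre = target − a_3·(cos φ, sin φ) = (-8.6960, -9.0620)
cos θ_2 = (157.7403−7²−6²)/(2·7·6) = 0.8660; θ_2 = 30.0080° (elbow-up)
β = atan2(-9.0620,-8.6960) = -133.8193°; ψ = atan2(3.0007,12.1957) = 13.8229°
θ_1 = β − ψ = -147.6422°
θ_3 = φ − θ_1 − θ_2 = -152.3658° (wrapped to (-180°,180°])

-147.642 30.008 -152.366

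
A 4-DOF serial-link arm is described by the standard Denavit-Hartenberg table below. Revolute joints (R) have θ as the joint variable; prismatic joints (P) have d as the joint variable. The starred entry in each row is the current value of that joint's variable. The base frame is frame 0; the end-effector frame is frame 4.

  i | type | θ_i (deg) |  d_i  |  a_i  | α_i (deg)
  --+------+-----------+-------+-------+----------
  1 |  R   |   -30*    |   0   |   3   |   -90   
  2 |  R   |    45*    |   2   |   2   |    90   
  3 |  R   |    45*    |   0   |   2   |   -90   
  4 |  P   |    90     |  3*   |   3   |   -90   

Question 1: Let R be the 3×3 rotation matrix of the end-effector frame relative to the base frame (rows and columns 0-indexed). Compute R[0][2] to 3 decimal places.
-0.787

End-effector z-axis (col 2 of R) = (-0.7866,-0.3624,0.5000)
R[0][2] = -0.7866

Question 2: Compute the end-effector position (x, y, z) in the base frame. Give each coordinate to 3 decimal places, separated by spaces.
after link 1: o_1 = (2.5981, -1.5000, 0.0000)
after link 2: o_2 = (4.8228, -0.4751, -1.4142)
after link 3: o_3 = (6.3960, 0.2497, -2.4142)
after link 4: o_4 = (4.3205, 3.8975, -3.0355)

4.320 3.897 -3.036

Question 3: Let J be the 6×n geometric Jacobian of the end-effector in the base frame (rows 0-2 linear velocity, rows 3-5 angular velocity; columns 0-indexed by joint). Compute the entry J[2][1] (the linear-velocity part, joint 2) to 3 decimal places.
axis z_1 = (0.5000,0.8660,0.0000); lever o_n−o_1 = (1.7224,5.3975,-3.0355)
cross product → J_v[:, 1] = (-2.6288,1.5178,1.2071)
J_ω[:, 1] = z_1
entry J[2][1] = 1.2071

1.207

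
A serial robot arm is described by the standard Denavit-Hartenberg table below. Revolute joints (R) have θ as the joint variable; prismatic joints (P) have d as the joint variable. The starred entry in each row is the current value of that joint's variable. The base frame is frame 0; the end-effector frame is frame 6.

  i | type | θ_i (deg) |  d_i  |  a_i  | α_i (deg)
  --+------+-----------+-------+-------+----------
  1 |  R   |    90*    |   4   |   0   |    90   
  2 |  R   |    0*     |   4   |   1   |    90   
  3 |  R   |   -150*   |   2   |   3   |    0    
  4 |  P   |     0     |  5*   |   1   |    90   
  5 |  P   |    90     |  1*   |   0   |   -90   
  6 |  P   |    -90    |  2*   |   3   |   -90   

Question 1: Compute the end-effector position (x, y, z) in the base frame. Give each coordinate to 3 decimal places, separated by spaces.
6.464 -2.732 -3.000

after link 1: o_1 = (0.0000, 0.0000, 4.0000)
after link 2: o_2 = (4.0000, 1.0000, 4.0000)
after link 3: o_3 = (2.5000, -1.5981, 2.0000)
after link 4: o_4 = (2.0000, -2.4641, -3.0000)
after link 5: o_5 = (2.8660, -2.9641, -3.0000)
after link 6: o_6 = (6.4641, -2.7321, -3.0000)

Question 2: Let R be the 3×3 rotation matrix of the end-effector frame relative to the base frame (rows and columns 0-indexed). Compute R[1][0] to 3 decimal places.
-0.500

End-effector x-axis (col 0 of R) = (0.8660,-0.5000,-0.0000)
R[1][0] = -0.5000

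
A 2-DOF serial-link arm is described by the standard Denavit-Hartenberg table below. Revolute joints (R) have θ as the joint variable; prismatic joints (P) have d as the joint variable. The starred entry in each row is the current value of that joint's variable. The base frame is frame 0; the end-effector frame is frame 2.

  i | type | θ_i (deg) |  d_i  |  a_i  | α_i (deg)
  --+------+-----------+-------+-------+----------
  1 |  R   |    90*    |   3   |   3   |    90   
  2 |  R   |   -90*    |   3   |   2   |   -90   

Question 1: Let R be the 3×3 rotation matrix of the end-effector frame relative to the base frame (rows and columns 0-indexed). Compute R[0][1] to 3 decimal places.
-1.000

End-effector y-axis (col 1 of R) = (-1.0000,0.0000,-0.0000)
R[0][1] = -1.0000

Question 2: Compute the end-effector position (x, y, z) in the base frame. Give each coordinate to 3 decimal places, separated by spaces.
after link 1: o_1 = (0.0000, 3.0000, 3.0000)
after link 2: o_2 = (3.0000, 3.0000, 1.0000)

3.000 3.000 1.000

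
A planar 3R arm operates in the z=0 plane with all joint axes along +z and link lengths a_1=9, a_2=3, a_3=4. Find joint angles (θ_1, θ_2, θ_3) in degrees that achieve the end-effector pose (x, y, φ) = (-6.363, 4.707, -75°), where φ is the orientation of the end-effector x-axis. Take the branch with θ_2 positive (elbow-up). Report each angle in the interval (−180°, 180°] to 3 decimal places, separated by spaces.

wrist centre = target − a_3·(cos φ, sin φ) = (-7.3983, 8.5707)
cos θ_2 = (128.1914−9²−3²)/(2·9·3) = 0.7072; θ_2 = 44.9885° (elbow-up)
β = atan2(8.5707,-7.3983) = 130.8009°; ψ = atan2(2.1209,11.1217) = 10.7966°
θ_1 = β − ψ = 120.0044°
θ_3 = φ − θ_1 − θ_2 = 120.0071° (wrapped to (-180°,180°])

120.004 44.988 120.007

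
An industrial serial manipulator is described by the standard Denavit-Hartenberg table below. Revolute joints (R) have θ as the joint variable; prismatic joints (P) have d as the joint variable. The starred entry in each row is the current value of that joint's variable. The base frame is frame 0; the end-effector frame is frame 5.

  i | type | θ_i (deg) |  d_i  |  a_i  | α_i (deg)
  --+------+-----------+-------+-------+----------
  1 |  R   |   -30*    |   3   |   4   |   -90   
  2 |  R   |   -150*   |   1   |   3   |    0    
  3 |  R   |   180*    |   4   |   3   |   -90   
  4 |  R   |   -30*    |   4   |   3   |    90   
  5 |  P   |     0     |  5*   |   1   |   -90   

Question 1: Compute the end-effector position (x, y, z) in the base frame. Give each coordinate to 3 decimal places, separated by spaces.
after link 1: o_1 = (3.4641, -2.0000, 3.0000)
after link 2: o_2 = (1.7141, 0.1651, 4.5000)
after link 3: o_3 = (5.9641, 2.3301, 3.0000)
after link 4: o_4 = (6.9306, 3.5042, -1.7631)
after link 5: o_5 = (8.1202, 8.3947, -0.9462)

8.120 8.395 -0.946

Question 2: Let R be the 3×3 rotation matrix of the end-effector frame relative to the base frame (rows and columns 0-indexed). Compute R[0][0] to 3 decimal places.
0.900

End-effector x-axis (col 0 of R) = (0.8995,0.0580,-0.4330)
R[0][0] = 0.8995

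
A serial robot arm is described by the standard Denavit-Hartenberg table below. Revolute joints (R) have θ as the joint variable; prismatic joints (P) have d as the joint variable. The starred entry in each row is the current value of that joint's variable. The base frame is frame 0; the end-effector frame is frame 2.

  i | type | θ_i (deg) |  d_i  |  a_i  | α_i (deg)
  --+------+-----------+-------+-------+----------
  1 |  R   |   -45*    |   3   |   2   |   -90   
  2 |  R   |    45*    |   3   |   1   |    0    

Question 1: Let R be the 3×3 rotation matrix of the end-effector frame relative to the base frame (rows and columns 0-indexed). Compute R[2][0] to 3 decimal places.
-0.707

End-effector x-axis (col 0 of R) = (0.5000,-0.5000,-0.7071)
R[2][0] = -0.7071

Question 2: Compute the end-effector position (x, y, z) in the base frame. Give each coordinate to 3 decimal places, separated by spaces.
after link 1: o_1 = (1.4142, -1.4142, 3.0000)
after link 2: o_2 = (4.0355, 0.2071, 2.2929)

4.036 0.207 2.293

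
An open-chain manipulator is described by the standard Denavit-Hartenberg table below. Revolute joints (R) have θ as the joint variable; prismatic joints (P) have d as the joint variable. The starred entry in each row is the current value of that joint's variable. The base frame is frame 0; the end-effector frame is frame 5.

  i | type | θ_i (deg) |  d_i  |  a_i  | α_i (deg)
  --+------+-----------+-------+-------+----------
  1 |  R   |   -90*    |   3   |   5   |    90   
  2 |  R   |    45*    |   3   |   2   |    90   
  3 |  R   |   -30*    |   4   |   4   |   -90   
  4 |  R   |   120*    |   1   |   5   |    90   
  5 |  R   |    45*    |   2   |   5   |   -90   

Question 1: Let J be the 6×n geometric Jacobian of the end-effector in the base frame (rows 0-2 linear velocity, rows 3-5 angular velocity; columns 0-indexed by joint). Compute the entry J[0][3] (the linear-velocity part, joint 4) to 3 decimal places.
axis z_3 = (-0.8660,-0.3536,0.3536); lever o_n−o_3 = (-5.1957,5.8833,5.9848)
cross product → J_v[:, 3] = (-4.1960,3.3460,-6.9320)
J_ω[:, 3] = z_3
entry J[0][3] = -4.1960

-4.196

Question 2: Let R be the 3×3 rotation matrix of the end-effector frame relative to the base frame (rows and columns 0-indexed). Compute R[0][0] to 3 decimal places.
-0.789

End-effector x-axis (col 0 of R) = (-0.7891,0.3995,0.4665)
R[0][0] = -0.7891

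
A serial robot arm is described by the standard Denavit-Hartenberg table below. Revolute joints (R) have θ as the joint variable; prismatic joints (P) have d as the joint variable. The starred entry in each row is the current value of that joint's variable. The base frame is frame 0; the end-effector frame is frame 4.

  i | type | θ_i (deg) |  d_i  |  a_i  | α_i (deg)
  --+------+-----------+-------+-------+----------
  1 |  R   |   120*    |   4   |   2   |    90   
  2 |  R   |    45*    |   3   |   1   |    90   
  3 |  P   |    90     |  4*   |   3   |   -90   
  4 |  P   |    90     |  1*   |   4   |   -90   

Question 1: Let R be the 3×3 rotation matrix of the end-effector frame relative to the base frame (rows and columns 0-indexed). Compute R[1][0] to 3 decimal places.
End-effector x-axis (col 0 of R) = (0.3536,-0.6124,0.7071)
R[1][0] = -0.6124

-0.612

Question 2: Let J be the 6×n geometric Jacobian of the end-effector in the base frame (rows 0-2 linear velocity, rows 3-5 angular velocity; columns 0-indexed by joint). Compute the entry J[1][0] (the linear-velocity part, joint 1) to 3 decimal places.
4.196

axis z_0 = ẑ; lever o_n−o_0 = (4.1962,4.7321,4.0000)
cross product → J_v[:, 0] = (-4.7321,4.1962,0.0000)
J_ω[:, 0] = z_0
entry J[1][0] = 4.1962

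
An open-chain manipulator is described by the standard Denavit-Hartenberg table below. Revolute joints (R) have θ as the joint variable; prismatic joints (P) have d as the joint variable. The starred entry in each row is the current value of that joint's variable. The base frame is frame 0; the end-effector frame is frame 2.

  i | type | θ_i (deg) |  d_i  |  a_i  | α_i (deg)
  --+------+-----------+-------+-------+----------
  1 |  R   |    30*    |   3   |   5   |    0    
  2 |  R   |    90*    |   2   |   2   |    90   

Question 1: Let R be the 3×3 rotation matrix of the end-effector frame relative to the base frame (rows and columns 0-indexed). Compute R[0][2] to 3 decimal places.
End-effector z-axis (col 2 of R) = (0.8660,0.5000,0.0000)
R[0][2] = 0.8660

0.866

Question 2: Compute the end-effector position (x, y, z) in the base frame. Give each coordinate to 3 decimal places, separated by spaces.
3.330 4.232 5.000

after link 1: o_1 = (4.3301, 2.5000, 3.0000)
after link 2: o_2 = (3.3301, 4.2321, 5.0000)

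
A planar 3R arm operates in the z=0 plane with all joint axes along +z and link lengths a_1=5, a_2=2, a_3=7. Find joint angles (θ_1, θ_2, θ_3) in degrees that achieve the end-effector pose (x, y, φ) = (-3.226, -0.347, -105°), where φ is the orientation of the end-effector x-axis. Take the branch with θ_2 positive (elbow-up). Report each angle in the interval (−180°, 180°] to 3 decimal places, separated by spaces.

wrist centre = target − a_3·(cos φ, sin φ) = (-1.4143, 6.4145)
cos θ_2 = (43.1457−5²−2²)/(2·5·2) = 0.7073; θ_2 = 44.9855° (elbow-up)
β = atan2(6.4145,-1.4143) = 102.4337°; ψ = atan2(1.4139,6.4146) = 12.4300°
θ_1 = β − ψ = 90.0037°
θ_3 = φ − θ_1 − θ_2 = 120.0108° (wrapped to (-180°,180°])

90.004 44.986 120.011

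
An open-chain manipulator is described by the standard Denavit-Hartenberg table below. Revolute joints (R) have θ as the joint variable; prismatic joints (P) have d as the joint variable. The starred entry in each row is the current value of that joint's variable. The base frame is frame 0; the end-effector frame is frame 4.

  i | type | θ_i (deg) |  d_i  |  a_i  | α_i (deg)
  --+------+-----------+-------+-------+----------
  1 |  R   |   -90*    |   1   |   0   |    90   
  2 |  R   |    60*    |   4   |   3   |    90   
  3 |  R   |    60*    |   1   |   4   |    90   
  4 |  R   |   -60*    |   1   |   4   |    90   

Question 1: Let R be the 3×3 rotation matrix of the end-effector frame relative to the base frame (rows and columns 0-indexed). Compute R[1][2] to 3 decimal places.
0.650

End-effector z-axis (col 2 of R) = (0.7500,0.6495,-0.1250)
R[1][2] = 0.6495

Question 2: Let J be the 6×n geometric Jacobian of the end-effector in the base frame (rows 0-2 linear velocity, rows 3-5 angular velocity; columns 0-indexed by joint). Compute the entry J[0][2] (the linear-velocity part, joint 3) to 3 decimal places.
-3.866

axis z_2 = (-0.0000,-0.8660,-0.5000); lever o_n−o_2 = (-4.6962,0.2010,4.5801)
cross product → J_v[:, 2] = (-3.8660,2.3481,-4.0670)
J_ω[:, 2] = z_2
entry J[0][2] = -3.8660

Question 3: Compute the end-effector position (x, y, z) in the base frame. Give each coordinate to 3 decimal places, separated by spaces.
-8.696 -1.299 8.178

after link 1: o_1 = (0.0000, 0.0000, 1.0000)
after link 2: o_2 = (-4.0000, -1.5000, 3.5981)
after link 3: o_3 = (-7.4641, -3.3660, 4.8301)
after link 4: o_4 = (-8.6962, -1.2990, 8.1782)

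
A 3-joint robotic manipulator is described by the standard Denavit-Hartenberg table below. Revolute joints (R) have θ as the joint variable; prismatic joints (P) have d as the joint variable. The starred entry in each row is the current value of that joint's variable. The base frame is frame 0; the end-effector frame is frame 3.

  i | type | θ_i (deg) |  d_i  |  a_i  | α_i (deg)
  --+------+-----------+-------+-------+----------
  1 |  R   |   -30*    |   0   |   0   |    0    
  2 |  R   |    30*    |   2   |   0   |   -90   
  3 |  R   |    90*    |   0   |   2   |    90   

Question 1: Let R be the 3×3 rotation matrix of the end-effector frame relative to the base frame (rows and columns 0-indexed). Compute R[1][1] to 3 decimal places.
End-effector y-axis (col 1 of R) = (-0.0000,1.0000,0.0000)
R[1][1] = 1.0000

1.000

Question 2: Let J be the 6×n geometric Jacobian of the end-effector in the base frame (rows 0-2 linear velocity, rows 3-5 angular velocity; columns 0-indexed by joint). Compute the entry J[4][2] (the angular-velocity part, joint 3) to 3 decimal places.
1.000

axis z_2 = (0.0000,1.0000,0.0000); lever o_n−o_2 = (0.0000,0.0000,-2.0000)
cross product → J_v[:, 2] = (-2.0000,0.0000,-0.0000)
J_ω[:, 2] = z_2
entry J[4][2] = 1.0000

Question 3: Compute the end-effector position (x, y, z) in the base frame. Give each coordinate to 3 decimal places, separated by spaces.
after link 1: o_1 = (0.0000, 0.0000, 0.0000)
after link 2: o_2 = (0.0000, 0.0000, 2.0000)
after link 3: o_3 = (0.0000, 0.0000, 0.0000)

0.000 0.000 0.000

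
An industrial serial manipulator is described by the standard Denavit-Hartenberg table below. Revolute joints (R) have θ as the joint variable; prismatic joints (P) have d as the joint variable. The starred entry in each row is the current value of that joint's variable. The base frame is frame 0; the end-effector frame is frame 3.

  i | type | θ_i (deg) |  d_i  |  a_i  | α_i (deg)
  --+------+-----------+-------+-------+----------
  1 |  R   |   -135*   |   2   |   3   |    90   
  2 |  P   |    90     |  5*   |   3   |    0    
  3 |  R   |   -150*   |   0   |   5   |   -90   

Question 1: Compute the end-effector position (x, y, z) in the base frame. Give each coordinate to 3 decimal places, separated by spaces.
after link 1: o_1 = (-2.1213, -2.1213, 2.0000)
after link 2: o_2 = (-5.6569, 1.4142, 5.0000)
after link 3: o_3 = (-7.4246, -0.3536, 0.6699)

-7.425 -0.354 0.670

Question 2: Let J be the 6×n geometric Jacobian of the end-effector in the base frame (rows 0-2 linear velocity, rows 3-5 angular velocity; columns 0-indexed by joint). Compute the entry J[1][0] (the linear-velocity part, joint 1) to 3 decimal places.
axis z_0 = ẑ; lever o_n−o_0 = (-7.4246,-0.3536,0.6699)
cross product → J_v[:, 0] = (0.3536,-7.4246,0.0000)
J_ω[:, 0] = z_0
entry J[1][0] = -7.4246

-7.425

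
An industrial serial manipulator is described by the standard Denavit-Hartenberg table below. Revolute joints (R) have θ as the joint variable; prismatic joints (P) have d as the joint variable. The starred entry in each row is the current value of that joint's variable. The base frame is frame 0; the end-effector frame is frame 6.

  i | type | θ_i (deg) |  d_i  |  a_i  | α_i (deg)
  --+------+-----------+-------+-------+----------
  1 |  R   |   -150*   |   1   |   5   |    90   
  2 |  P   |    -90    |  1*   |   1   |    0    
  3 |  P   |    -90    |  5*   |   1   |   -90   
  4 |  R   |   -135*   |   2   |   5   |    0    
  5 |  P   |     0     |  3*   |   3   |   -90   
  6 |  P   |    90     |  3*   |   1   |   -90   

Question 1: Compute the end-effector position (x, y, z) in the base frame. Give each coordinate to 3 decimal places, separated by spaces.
after link 1: o_1 = (-4.3301, -2.5000, 1.0000)
after link 2: o_2 = (-4.8301, -1.6340, 0.0000)
after link 3: o_3 = (-6.4641, 3.1962, 0.0000)
after link 4: o_4 = (-11.2937, 4.4902, -2.0000)
after link 5: o_5 = (-14.1915, 5.2667, -5.0000)
after link 6: o_6 = (-13.4151, 8.1645, -4.0000)

-13.415 8.164 -4.000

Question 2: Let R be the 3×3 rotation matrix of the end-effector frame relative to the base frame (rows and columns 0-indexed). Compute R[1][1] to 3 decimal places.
End-effector y-axis (col 1 of R) = (-0.2588,-0.9659,0.0000)
R[1][1] = -0.9659

-0.966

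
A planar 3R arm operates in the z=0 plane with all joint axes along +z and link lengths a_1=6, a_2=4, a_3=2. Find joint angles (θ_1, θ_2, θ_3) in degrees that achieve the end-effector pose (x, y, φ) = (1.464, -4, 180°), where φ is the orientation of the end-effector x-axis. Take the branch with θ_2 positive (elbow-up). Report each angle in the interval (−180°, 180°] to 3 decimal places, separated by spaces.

-90.001 120.001 150.000

wrist centre = target − a_3·(cos φ, sin φ) = (3.4640, -4.0000)
cos θ_2 = (27.9993−6²−4²)/(2·6·4) = -0.5000; θ_2 = 120.0010° (elbow-up)
β = atan2(-4.0000,3.4640) = -49.1074°; ψ = atan2(3.4641,3.9999) = 40.8935°
θ_1 = β − ψ = -90.0010°
θ_3 = φ − θ_1 − θ_2 = 150.0000° (wrapped to (-180°,180°])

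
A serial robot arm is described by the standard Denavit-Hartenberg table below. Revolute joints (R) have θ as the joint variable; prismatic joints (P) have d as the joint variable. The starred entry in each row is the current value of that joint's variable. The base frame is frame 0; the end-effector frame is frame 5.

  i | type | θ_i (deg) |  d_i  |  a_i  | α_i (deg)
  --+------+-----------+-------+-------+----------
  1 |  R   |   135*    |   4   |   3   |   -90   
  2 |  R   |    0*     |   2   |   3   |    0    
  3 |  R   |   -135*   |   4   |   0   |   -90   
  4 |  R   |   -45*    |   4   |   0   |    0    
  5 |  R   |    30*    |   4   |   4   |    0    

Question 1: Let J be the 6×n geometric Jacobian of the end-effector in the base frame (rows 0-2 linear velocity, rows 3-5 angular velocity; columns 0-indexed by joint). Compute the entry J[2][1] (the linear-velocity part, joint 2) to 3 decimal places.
axis z_1 = (-0.7071,-0.7071,0.0000); lever o_n−o_1 = (-9.1642,-0.7852,8.3889)
cross product → J_v[:, 1] = (-5.9319,5.9319,-5.9248)
J_ω[:, 1] = z_1
entry J[2][1] = -5.9248

-5.925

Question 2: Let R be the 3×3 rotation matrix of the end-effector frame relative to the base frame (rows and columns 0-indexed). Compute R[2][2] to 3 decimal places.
0.707

End-effector z-axis (col 2 of R) = (-0.5000,0.5000,0.7071)
R[2][2] = 0.7071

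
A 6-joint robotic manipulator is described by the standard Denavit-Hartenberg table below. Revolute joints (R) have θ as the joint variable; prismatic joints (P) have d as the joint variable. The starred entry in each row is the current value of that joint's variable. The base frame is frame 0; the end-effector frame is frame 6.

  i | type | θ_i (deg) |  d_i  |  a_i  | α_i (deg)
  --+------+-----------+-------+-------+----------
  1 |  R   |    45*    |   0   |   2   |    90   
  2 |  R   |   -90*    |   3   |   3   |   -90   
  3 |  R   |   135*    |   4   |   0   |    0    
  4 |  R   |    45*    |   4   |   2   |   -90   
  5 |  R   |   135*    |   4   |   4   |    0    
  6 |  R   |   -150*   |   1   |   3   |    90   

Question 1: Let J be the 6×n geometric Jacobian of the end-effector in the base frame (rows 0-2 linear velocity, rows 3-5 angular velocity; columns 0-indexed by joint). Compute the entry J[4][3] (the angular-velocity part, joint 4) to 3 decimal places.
axis z_3 = (0.7071,0.7071,0.0000); lever o_n−o_3 = (4.9130,-2.1581,2.0694)
cross product → J_v[:, 3] = (1.4633,-1.4633,-5.0000)
J_ω[:, 3] = z_3
entry J[4][3] = 0.7071

0.707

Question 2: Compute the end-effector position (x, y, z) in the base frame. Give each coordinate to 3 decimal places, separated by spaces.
after link 1: o_1 = (1.4142, 1.4142, 0.0000)
after link 2: o_2 = (3.5355, -0.7071, -3.0000)
after link 3: o_3 = (6.3640, 2.1213, -3.0000)
after link 4: o_4 = (9.1924, 4.9497, -1.0000)
after link 5: o_5 = (10.0208, 0.1213, -3.8284)
after link 6: o_6 = (11.2770, -0.0367, -0.9306)

11.277 -0.037 -0.931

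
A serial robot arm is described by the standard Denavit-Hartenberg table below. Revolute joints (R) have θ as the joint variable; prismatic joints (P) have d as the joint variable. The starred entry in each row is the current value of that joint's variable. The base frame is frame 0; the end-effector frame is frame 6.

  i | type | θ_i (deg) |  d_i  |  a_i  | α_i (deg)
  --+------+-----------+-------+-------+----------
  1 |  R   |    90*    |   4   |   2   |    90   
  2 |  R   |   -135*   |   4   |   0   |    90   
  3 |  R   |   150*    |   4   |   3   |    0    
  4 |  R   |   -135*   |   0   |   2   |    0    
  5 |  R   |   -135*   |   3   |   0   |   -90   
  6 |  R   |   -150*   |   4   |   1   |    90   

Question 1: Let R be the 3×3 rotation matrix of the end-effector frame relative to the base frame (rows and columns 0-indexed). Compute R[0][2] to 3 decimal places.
0.433

End-effector z-axis (col 2 of R) = (0.4330,0.4356,-0.7891)
R[0][2] = 0.4330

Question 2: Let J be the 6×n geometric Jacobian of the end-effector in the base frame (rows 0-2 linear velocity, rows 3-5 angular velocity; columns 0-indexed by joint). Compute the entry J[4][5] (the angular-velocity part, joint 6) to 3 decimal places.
axis z_5 = (-0.5000,-0.6124,-0.6124); lever o_n−o_5 = (-1.2500,-3.1092,-2.4021)
cross product → J_v[:, 5] = (-0.4330,-0.4356,0.7891)
J_ω[:, 5] = z_5
entry J[4][5] = -0.6124

-0.612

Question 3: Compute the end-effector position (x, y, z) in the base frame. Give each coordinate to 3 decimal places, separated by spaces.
after link 1: o_1 = (0.0000, 2.0000, 4.0000)
after link 2: o_2 = (4.0000, 2.0000, 4.0000)
after link 3: o_3 = (5.5000, 1.0087, 8.6655)
after link 4: o_4 = (6.0176, -0.3573, 7.2995)
after link 5: o_5 = (6.0176, -2.4787, 9.4208)
after link 6: o_6 = (4.7676, -5.5879, 7.0187)

4.768 -5.588 7.019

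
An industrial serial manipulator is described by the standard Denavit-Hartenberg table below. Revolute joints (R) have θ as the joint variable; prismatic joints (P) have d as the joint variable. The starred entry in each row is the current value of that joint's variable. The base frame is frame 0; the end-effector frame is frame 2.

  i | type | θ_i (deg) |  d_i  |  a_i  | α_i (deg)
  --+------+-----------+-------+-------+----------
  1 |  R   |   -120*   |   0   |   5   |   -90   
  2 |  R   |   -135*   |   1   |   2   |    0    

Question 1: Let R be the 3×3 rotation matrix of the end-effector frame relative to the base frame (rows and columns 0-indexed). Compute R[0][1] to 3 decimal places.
End-effector y-axis (col 1 of R) = (-0.3536,-0.6124,0.7071)
R[0][1] = -0.3536

-0.354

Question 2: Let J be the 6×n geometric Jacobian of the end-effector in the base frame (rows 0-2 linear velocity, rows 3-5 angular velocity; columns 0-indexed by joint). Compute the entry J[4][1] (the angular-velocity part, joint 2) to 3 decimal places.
-0.500

axis z_1 = (0.8660,-0.5000,0.0000); lever o_n−o_1 = (1.5731,0.7247,1.4142)
cross product → J_v[:, 1] = (-0.7071,-1.2247,1.4142)
J_ω[:, 1] = z_1
entry J[4][1] = -0.5000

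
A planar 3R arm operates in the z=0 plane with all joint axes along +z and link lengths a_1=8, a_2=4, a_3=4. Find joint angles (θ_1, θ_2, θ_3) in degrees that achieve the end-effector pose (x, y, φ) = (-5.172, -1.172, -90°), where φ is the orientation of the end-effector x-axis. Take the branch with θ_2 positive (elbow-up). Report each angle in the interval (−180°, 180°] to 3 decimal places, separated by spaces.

wrist centre = target − a_3·(cos φ, sin φ) = (-5.1720, 2.8280)
cos θ_2 = (34.7472−8²−4²)/(2·8·4) = -0.7071; θ_2 = 134.9975° (elbow-up)
β = atan2(2.8280,-5.1720) = 151.3306°; ψ = atan2(2.8286,5.1717) = 28.6755°
θ_1 = β − ψ = 122.6551°
θ_3 = φ − θ_1 − θ_2 = 12.3475° (wrapped to (-180°,180°])

122.655 134.997 12.347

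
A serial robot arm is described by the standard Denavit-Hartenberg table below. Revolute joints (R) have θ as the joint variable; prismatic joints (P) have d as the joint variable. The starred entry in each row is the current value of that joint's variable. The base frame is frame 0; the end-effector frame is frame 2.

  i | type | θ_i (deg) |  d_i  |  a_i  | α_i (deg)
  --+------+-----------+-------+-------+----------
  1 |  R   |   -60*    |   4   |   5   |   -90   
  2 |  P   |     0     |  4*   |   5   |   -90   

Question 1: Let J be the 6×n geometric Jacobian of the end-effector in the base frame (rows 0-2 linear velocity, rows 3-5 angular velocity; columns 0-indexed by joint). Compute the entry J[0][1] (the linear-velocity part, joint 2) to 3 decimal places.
prismatic axis z_1 = (0.8660,0.5000,0.0000)
J_v[:, 1] = z_1; J_ω[:, 1] = (0,0,0)
entry J[0][1] = 0.8660

0.866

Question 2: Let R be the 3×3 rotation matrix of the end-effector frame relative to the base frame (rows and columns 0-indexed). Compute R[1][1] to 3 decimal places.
-0.500

End-effector y-axis (col 1 of R) = (-0.8660,-0.5000,-0.0000)
R[1][1] = -0.5000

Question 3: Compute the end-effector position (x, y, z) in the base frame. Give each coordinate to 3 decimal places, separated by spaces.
after link 1: o_1 = (2.5000, -4.3301, 4.0000)
after link 2: o_2 = (8.4641, -6.6603, 4.0000)

8.464 -6.660 4.000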